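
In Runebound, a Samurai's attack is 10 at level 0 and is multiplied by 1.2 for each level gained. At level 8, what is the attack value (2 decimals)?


value = base * growth^level
= 10 * 1.2^8
= 10 * 4.299817
= 43.00

43.00 attack


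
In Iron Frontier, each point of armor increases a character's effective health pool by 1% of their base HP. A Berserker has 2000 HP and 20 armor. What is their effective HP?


EHP = 2000 * (1 + 20/100)
= 2000 * (1 + 0.2)
= 2000 * 1.2
= 2400.0

2400.0 EHP


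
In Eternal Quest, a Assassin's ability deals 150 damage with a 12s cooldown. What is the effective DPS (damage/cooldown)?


DPS = damage / cooldown
= 150 / 12
= 12.50

12.50 DPS


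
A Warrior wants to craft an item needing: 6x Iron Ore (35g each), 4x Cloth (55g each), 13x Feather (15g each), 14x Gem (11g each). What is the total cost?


Cost breakdown:
  Iron Ore: 6 * 35 = 210
  Cloth: 4 * 55 = 220
  Feather: 13 * 15 = 195
  Gem: 14 * 11 = 154
Total = 210 + 220 + 195 + 154 = 779

779 gold


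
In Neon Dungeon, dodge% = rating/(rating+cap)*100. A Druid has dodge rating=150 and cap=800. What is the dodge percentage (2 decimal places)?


dodge% = 150 / (150 + 800) * 100
= 150 / 950 * 100
= 0.157895 * 100
= 15.79%

15.79%


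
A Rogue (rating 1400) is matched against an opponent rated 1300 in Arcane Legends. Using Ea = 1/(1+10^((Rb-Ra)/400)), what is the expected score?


Elo expected score: Ea = 1/(1 + 10^((Rb-Ra)/400))
Rb - Ra = 1300 - 1400 = -100
(Rb-Ra)/400 = -100/400 = -0.25
10^-0.25 = 0.562341
Ea = 1/(1 + 0.562341) = 1/1.562341 = 0.6401

0.6401


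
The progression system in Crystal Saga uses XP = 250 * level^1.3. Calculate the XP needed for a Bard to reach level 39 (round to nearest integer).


XP = 250 * level^1.3
Substitute level = 39:
XP = 250 * 39^1.3
= 250 * 117.0534
= 29263

29263 XP


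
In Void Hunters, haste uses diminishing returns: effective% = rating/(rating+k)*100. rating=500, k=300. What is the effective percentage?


effective% = rating / (rating + k) * 100
= 500 / (500 + 300) * 100
= 500 / 800 * 100
= 0.625 * 100
= 62.50%

62.50%


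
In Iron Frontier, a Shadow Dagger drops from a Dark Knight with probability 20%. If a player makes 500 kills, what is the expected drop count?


Expected drops = kills * (drop_rate / 100)
= 500 * (20 / 100)
= 500 * 0.2
= 100.0

100.0 drops


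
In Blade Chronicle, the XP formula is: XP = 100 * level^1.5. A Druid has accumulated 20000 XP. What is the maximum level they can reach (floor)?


XP = 100 * level^1.5, so level = (XP / 100)^(1/1.5)
= (20000 / 100)^(1/1.5)
= 200.0^0.6667
= 34.1995
Floor: level = 34

level 34


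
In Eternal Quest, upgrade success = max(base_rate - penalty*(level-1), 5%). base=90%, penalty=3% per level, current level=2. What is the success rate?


raw_rate = 90 - 3 * (2 - 1)
= 90 - 3 * 1
= 90 - 3
= 87
Apply floor: max(87, 5) = 87%

87%


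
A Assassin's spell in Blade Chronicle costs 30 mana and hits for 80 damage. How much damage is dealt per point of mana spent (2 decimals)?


Efficiency = damage / mana
= 80 / 30
= 2.67

2.67 dmg/mana


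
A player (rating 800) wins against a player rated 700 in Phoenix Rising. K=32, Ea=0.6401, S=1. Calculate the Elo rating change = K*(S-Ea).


Elo update: delta = K * (S - Ea), where S = 1 (wins)
S - Ea = 1 - 0.6401 = 0.3599
Rating change = 32 * 0.3599
= 11.52

11.52 rating points


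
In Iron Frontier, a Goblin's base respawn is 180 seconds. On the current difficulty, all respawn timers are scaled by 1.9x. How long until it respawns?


Respawn time = base * multiplier
= 180 * 1.9
= 342.0 seconds

342.0 seconds


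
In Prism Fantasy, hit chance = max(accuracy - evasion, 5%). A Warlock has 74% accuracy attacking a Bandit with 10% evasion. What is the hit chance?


accuracy - evasion = 74 - 10 = 64
Apply floor: max(64, 5) = 64
Hit chance = 64%

64%


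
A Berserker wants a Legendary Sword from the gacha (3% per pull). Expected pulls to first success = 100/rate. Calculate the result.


Expected pulls for a geometric distribution = 1/p = 100 / rate%
= 100 / 3
= 33.33

33.33 pulls


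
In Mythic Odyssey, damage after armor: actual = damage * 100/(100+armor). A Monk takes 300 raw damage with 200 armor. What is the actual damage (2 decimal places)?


actual = 300 * 100 / (100 + 200)
= 300 * 100 / 300
= 30000 / 300
= 100.00

100.00 damage


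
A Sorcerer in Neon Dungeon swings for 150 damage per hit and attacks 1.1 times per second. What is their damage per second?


DPS = damage * attack_speed
= 150 * 1.1
= 165.0

165.0 DPS


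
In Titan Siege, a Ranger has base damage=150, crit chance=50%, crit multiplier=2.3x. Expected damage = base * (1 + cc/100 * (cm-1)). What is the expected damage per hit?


E[dmg] = base * (1 + crit_chance * (crit_mult - 1))
cc as decimal = 50/100 = 0.5
cm - 1 = 2.3 - 1 = 1.3
Bonus factor = 0.5 * 1.3 = 0.65
Total multiplier = 1 + 0.65 = 1.65
Expected damage = 150 * 1.65 = 247.50

247.50 damage


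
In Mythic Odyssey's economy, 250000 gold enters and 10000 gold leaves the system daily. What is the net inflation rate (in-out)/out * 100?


Net gold = 250000 - 10000 = 240000
Inflation rate = net / sunk * 100 = 240000 / 10000 * 100
= 24.0 * 100
= 2400.00%

2400.00%


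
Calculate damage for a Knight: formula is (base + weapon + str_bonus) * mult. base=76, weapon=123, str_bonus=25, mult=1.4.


Sum base + weapon + str = 76 + 123 + 25 = 224
Multiply by 1.4:
224 * 1.4 = 313.6

313.6 damage


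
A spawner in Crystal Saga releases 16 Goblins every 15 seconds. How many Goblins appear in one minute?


Spawns per minute = count * (60 / interval)
= 16 * (60 / 15)
= 16 * 4.0
= 64.0

64.0 per minute


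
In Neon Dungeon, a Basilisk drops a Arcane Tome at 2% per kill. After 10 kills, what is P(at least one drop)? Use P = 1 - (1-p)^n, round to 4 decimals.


P(at least one) = 1 - P(none) = 1 - (1-p)^n
p = 2/100 = 0.02
1 - p = 0.98
(1 - p)^10 = 0.98^10 = 0.817073
P(at least one) = 1 - 0.817073 = 0.1829

0.1829


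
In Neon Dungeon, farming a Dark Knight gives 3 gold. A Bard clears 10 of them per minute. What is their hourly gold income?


Gold per minute = 3 * 10 = 30
Gold per hour = 30 * 60 = 1800

1800 gold/hour


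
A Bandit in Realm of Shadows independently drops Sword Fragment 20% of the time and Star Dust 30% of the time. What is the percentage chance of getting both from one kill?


For independent events, P(both) = P(A) * P(B)
= 20% * 30%
= 600 / 100 %
= 6.0%

6.0%


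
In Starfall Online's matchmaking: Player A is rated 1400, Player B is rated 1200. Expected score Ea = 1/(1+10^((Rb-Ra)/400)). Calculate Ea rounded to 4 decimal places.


Elo expected score: Ea = 1/(1 + 10^((Rb-Ra)/400))
Rb - Ra = 1200 - 1400 = -200
(Rb-Ra)/400 = -200/400 = -0.5
10^-0.5 = 0.316228
Ea = 1/(1 + 0.316228) = 1/1.316228 = 0.7597

0.7597


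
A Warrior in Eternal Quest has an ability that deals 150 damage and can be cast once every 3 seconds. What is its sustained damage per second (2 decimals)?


DPS = damage / cooldown
= 150 / 3
= 50.00

50.00 DPS


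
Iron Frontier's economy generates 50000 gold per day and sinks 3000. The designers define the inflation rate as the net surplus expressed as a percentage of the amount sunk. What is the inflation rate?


Net gold = 50000 - 3000 = 47000
Inflation rate = net / sunk * 100 = 47000 / 3000 * 100
= 15.666667 * 100
= 1566.67%

1566.67%


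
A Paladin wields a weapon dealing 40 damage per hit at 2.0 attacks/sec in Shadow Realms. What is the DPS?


DPS = damage * attack_speed
= 40 * 2.0
= 80.0

80.0 DPS


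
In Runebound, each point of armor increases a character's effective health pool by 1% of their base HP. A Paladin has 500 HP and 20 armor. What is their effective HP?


EHP = 500 * (1 + 20/100)
= 500 * (1 + 0.2)
= 500 * 1.2
= 600.0

600.0 EHP


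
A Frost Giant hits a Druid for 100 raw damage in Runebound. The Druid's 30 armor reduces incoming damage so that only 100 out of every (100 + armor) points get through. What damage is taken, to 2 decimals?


actual = 100 * 100 / (100 + 30)
= 100 * 100 / 130
= 10000 / 130
= 76.92

76.92 damage


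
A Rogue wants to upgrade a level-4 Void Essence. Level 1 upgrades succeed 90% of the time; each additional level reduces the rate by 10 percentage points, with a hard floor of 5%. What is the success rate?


raw_rate = 90 - 10 * (4 - 1)
= 90 - 10 * 3
= 90 - 30
= 60
Apply floor: max(60, 5) = 60%

60%


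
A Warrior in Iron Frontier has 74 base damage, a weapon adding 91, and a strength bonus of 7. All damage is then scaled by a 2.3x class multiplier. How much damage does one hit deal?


Sum base + weapon + str = 74 + 91 + 7 = 172
Multiply by 2.3:
172 * 2.3 = 395.6

395.6 damage


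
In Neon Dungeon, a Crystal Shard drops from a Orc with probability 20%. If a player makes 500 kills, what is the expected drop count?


Expected drops = kills * (drop_rate / 100)
= 500 * (20 / 100)
= 500 * 0.2
= 100.0

100.0 drops


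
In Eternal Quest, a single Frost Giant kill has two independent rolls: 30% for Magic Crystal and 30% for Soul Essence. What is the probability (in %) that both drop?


For independent events, P(both) = P(A) * P(B)
= 30% * 30%
= 900 / 100 %
= 9.0%

9.0%


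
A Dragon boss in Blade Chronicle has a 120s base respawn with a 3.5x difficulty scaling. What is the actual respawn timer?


Respawn time = base * multiplier
= 120 * 3.5
= 420.0 seconds

420.0 seconds


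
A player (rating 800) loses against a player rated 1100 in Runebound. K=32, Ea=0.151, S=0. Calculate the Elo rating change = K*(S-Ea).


Elo update: delta = K * (S - Ea), where S = 0 (loses)
S - Ea = 0 - 0.151 = -0.151
Rating change = 32 * -0.151
= -4.83

-4.83 rating points


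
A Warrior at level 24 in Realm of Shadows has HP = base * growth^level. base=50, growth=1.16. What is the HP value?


value = base * growth^level
= 50 * 1.16^24
= 50 * 35.236417
= 1761.82

1761.82 HP


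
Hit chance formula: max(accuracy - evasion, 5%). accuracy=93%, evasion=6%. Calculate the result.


accuracy - evasion = 93 - 6 = 87
Apply floor: max(87, 5) = 87
Hit chance = 87%

87%


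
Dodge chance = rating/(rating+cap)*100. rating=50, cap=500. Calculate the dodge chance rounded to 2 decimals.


dodge% = 50 / (50 + 500) * 100
= 50 / 550 * 100
= 0.090909 * 100
= 9.09%

9.09%


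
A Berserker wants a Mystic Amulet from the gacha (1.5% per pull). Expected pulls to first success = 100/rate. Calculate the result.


Expected pulls for a geometric distribution = 1/p = 100 / rate%
= 100 / 1.5
= 66.67

66.67 pulls


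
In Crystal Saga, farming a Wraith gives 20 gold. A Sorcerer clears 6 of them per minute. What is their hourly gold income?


Gold per minute = 20 * 6 = 120
Gold per hour = 120 * 60 = 7200

7200 gold/hour


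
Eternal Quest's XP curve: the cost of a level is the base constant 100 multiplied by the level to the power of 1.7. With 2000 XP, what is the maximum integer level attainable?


XP = 100 * level^1.7, so level = (XP / 100)^(1/1.7)
= (2000 / 100)^(1/1.7)
= 20.0^0.5882
= 5.8252
Floor: level = 5

level 5


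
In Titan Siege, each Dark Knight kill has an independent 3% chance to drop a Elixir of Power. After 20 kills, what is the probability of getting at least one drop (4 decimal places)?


P(at least one) = 1 - P(none) = 1 - (1-p)^n
p = 3/100 = 0.03
1 - p = 0.97
(1 - p)^20 = 0.97^20 = 0.543794
P(at least one) = 1 - 0.543794 = 0.4562

0.4562


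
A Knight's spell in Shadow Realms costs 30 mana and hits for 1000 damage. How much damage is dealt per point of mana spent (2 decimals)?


Efficiency = damage / mana
= 1000 / 30
= 33.33

33.33 dmg/mana


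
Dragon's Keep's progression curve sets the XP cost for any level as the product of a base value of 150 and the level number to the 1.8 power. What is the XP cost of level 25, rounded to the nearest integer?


XP = 150 * level^1.8
Substitute level = 25:
XP = 150 * 25^1.8
= 150 * 328.316
= 49247

49247 XP


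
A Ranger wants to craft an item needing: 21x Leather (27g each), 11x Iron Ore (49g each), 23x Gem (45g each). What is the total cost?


Cost breakdown:
  Leather: 21 * 27 = 567
  Iron Ore: 11 * 49 = 539
  Gem: 23 * 45 = 1035
Total = 567 + 539 + 1035 = 2141

2141 gold


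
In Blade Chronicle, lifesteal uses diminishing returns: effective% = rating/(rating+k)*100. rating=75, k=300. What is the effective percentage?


effective% = rating / (rating + k) * 100
= 75 / (75 + 300) * 100
= 75 / 375 * 100
= 0.2 * 100
= 20.00%

20.00%


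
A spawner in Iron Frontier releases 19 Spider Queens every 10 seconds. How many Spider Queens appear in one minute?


Spawns per minute = count * (60 / interval)
= 19 * (60 / 10)
= 19 * 6.0
= 114.0

114.0 per minute


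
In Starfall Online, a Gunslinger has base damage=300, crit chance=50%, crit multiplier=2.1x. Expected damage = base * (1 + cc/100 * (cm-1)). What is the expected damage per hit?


E[dmg] = base * (1 + crit_chance * (crit_mult - 1))
cc as decimal = 50/100 = 0.5
cm - 1 = 2.1 - 1 = 1.1
Bonus factor = 0.5 * 1.1 = 0.55
Total multiplier = 1 + 0.55 = 1.55
Expected damage = 300 * 1.55 = 465.00

465.00 damage


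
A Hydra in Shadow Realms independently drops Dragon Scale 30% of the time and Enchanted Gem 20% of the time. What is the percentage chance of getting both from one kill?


For independent events, P(both) = P(A) * P(B)
= 30% * 20%
= 600 / 100 %
= 6.0%

6.0%


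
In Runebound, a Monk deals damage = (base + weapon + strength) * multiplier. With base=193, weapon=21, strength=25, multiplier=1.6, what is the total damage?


Sum base + weapon + str = 193 + 21 + 25 = 239
Multiply by 1.6:
239 * 1.6 = 382.4

382.4 damage


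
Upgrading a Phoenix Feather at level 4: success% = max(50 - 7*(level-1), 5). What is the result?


raw_rate = 50 - 7 * (4 - 1)
= 50 - 7 * 3
= 50 - 21
= 29
Apply floor: max(29, 5) = 29%

29%


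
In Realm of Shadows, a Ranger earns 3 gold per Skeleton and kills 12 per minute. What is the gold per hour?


Gold per minute = 3 * 12 = 36
Gold per hour = 36 * 60 = 2160

2160 gold/hour


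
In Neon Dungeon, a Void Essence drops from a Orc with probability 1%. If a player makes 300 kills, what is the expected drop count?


Expected drops = kills * (drop_rate / 100)
= 300 * (1 / 100)
= 300 * 0.01
= 3.0

3.0 drops


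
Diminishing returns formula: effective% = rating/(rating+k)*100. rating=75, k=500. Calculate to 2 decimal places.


effective% = rating / (rating + k) * 100
= 75 / (75 + 500) * 100
= 75 / 575 * 100
= 0.130435 * 100
= 13.04%

13.04%


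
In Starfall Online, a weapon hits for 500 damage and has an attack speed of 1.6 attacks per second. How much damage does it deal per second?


DPS = damage * attack_speed
= 500 * 1.6
= 800.0

800.0 DPS


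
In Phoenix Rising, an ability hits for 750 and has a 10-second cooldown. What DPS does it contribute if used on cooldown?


DPS = damage / cooldown
= 750 / 10
= 75.00

75.00 DPS


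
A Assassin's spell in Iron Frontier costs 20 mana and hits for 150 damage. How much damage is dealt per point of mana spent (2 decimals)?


Efficiency = damage / mana
= 150 / 20
= 7.50

7.50 dmg/mana


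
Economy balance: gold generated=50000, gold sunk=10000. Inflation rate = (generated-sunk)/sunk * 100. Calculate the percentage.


Net gold = 50000 - 10000 = 40000
Inflation rate = net / sunk * 100 = 40000 / 10000 * 100
= 4.0 * 100
= 400.00%

400.00%


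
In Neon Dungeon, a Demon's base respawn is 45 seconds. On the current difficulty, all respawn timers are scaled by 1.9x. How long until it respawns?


Respawn time = base * multiplier
= 45 * 1.9
= 85.5 seconds

85.5 seconds


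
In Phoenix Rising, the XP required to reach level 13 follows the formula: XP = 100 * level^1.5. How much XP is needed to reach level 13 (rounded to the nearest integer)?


XP = 100 * level^1.5
Substitute level = 13:
XP = 100 * 13^1.5
= 100 * 46.8722
= 4687

4687 XP


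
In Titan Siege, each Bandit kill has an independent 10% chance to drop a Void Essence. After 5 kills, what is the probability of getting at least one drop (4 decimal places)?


P(at least one) = 1 - P(none) = 1 - (1-p)^n
p = 10/100 = 0.1
1 - p = 0.9
(1 - p)^5 = 0.9^5 = 0.590490
P(at least one) = 1 - 0.590490 = 0.4095

0.4095


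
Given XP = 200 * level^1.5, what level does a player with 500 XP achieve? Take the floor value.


XP = 200 * level^1.5, so level = (XP / 200)^(1/1.5)
= (500 / 200)^(1/1.5)
= 2.5^0.6667
= 1.842
Floor: level = 1

level 1


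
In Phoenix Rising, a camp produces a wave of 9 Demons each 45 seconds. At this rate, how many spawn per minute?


Spawns per minute = count * (60 / interval)
= 9 * (60 / 45)
= 9 * 1.3333
= 12.0

12.0 per minute


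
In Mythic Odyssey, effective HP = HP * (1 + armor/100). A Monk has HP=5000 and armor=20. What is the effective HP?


EHP = 5000 * (1 + 20/100)
= 5000 * (1 + 0.2)
= 5000 * 1.2
= 6000.0

6000.0 EHP


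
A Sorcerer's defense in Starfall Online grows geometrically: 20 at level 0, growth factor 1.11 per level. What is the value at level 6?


value = base * growth^level
= 20 * 1.11^6
= 20 * 1.870415
= 37.41

37.41 defense


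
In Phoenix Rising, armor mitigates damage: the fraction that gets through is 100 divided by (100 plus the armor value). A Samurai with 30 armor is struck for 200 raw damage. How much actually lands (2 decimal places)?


actual = 200 * 100 / (100 + 30)
= 200 * 100 / 130
= 20000 / 130
= 153.85

153.85 damage


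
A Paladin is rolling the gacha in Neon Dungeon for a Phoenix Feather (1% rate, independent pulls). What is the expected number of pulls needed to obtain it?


Expected pulls for a geometric distribution = 1/p = 100 / rate%
= 100 / 1
= 100.0

100.0 pulls


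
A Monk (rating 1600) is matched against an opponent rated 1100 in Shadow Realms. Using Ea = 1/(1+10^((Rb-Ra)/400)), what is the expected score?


Elo expected score: Ea = 1/(1 + 10^((Rb-Ra)/400))
Rb - Ra = 1100 - 1600 = -500
(Rb-Ra)/400 = -500/400 = -1.25
10^-1.25 = 0.056234
Ea = 1/(1 + 0.056234) = 1/1.056234 = 0.9468

0.9468


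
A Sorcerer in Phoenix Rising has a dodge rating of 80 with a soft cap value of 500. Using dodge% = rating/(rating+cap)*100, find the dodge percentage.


dodge% = 80 / (80 + 500) * 100
= 80 / 580 * 100
= 0.137931 * 100
= 13.79%

13.79%


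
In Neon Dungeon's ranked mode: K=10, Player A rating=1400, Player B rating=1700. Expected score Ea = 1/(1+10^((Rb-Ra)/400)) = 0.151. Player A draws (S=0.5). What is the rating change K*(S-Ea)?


Elo update: delta = K * (S - Ea), where S = 0.5 (draws)
S - Ea = 0.5 - 0.151 = 0.349
Rating change = 10 * 0.349
= 3.49

3.49 rating points


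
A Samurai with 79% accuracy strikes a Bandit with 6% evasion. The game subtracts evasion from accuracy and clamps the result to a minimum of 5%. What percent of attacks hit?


accuracy - evasion = 79 - 6 = 73
Apply floor: max(73, 5) = 73
Hit chance = 73%

73%


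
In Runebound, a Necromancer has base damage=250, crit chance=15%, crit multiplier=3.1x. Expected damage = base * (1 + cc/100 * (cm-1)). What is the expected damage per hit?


E[dmg] = base * (1 + crit_chance * (crit_mult - 1))
cc as decimal = 15/100 = 0.15
cm - 1 = 3.1 - 1 = 2.1
Bonus factor = 0.15 * 2.1 = 0.315
Total multiplier = 1 + 0.315 = 1.315
Expected damage = 250 * 1.315 = 328.75

328.75 damage


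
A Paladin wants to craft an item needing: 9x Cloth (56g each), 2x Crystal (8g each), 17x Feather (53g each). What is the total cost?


Cost breakdown:
  Cloth: 9 * 56 = 504
  Crystal: 2 * 8 = 16
  Feather: 17 * 53 = 901
Total = 504 + 16 + 901 = 1421

1421 gold


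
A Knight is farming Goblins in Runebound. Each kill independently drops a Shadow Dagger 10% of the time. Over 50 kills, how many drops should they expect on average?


Expected drops = kills * (drop_rate / 100)
= 50 * (10 / 100)
= 50 * 0.1
= 5.0

5.0 drops


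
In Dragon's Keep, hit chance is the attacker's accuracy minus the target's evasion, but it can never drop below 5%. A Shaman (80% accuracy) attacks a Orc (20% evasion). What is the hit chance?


accuracy - evasion = 80 - 20 = 60
Apply floor: max(60, 5) = 60
Hit chance = 60%

60%


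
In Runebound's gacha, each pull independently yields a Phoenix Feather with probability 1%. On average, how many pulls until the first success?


Expected pulls for a geometric distribution = 1/p = 100 / rate%
= 100 / 1
= 100.0

100.0 pulls


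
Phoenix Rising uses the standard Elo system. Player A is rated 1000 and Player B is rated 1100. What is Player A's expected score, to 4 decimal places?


Elo expected score: Ea = 1/(1 + 10^((Rb-Ra)/400))
Rb - Ra = 1100 - 1000 = 100
(Rb-Ra)/400 = 100/400 = 0.25
10^0.25 = 1.778279
Ea = 1/(1 + 1.778279) = 1/2.778279 = 0.3599

0.3599


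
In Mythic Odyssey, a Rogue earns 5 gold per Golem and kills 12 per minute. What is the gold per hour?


Gold per minute = 5 * 12 = 60
Gold per hour = 60 * 60 = 3600

3600 gold/hour


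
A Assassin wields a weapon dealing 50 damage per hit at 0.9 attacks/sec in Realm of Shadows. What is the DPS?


DPS = damage * attack_speed
= 50 * 0.9
= 45.0

45.0 DPS


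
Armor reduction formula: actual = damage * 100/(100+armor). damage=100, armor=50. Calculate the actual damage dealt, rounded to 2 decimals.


actual = 100 * 100 / (100 + 50)
= 100 * 100 / 150
= 10000 / 150
= 66.67

66.67 damage


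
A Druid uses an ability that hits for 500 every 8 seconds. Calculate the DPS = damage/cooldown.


DPS = damage / cooldown
= 500 / 8
= 62.50

62.50 DPS


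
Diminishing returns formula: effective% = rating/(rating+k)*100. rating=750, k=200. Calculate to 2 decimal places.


effective% = rating / (rating + k) * 100
= 750 / (750 + 200) * 100
= 750 / 950 * 100
= 0.789474 * 100
= 78.95%

78.95%


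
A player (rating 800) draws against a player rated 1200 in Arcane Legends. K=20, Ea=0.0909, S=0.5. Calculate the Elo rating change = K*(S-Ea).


Elo update: delta = K * (S - Ea), where S = 0.5 (draws)
S - Ea = 0.5 - 0.0909 = 0.4091
Rating change = 20 * 0.4091
= 8.18

8.18 rating points


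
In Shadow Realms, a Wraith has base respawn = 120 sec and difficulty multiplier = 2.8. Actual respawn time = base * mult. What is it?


Respawn time = base * multiplier
= 120 * 2.8
= 336.0 seconds

336.0 seconds


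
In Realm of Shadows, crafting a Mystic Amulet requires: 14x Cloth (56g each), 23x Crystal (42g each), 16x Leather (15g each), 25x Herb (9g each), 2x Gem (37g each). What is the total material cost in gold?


Cost breakdown:
  Cloth: 14 * 56 = 784
  Crystal: 23 * 42 = 966
  Leather: 16 * 15 = 240
  Herb: 25 * 9 = 225
  Gem: 2 * 37 = 74
Total = 784 + 966 + 240 + 225 + 74 = 2289

2289 gold


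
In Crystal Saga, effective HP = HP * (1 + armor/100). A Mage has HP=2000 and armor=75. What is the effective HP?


EHP = 2000 * (1 + 75/100)
= 2000 * (1 + 0.75)
= 2000 * 1.75
= 3500.0

3500.0 EHP


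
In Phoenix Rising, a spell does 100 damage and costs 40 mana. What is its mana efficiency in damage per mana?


Efficiency = damage / mana
= 100 / 40
= 2.50

2.50 dmg/mana


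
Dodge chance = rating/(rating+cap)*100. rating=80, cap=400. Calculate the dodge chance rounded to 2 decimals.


dodge% = 80 / (80 + 400) * 100
= 80 / 480 * 100
= 0.166667 * 100
= 16.67%

16.67%


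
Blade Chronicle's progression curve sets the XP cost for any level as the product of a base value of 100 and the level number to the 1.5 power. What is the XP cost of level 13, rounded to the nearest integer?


XP = 100 * level^1.5
Substitute level = 13:
XP = 100 * 13^1.5
= 100 * 46.8722
= 4687

4687 XP


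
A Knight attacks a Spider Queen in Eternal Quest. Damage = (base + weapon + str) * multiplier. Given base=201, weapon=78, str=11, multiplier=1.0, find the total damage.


Sum base + weapon + str = 201 + 78 + 11 = 290
Multiply by 1.0:
290 * 1.0 = 290.0

290.0 damage


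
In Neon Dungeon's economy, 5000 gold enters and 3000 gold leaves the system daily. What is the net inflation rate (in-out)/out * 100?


Net gold = 5000 - 3000 = 2000
Inflation rate = net / sunk * 100 = 2000 / 3000 * 100
= 0.666667 * 100
= 66.67%

66.67%


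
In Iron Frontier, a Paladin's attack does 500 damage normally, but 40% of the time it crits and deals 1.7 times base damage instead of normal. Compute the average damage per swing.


E[dmg] = base * (1 + crit_chance * (crit_mult - 1))
cc as decimal = 40/100 = 0.4
cm - 1 = 1.7 - 1 = 0.7
Bonus factor = 0.4 * 0.7 = 0.28
Total multiplier = 1 + 0.28 = 1.28
Expected damage = 500 * 1.28 = 640.00

640.00 damage


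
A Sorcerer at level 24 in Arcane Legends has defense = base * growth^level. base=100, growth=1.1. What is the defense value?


value = base * growth^level
= 100 * 1.1^24
= 100 * 9.849733
= 984.97

984.97 defense


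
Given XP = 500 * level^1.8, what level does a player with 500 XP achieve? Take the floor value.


XP = 500 * level^1.8, so level = (XP / 500)^(1/1.8)
= (500 / 500)^(1/1.8)
= 1.0^0.5556
= 1.0
Floor: level = 1

level 1


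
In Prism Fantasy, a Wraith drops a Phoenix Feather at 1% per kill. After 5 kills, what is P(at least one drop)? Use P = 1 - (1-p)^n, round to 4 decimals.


P(at least one) = 1 - P(none) = 1 - (1-p)^n
p = 1/100 = 0.01
1 - p = 0.99
(1 - p)^5 = 0.99^5 = 0.950990
P(at least one) = 1 - 0.950990 = 0.0490

0.0490


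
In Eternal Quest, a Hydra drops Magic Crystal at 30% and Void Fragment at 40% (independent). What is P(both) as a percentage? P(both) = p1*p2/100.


For independent events, P(both) = P(A) * P(B)
= 30% * 40%
= 1200 / 100 %
= 12.0%

12.0%


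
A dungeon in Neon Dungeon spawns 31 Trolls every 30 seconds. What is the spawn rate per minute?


Spawns per minute = count * (60 / interval)
= 31 * (60 / 30)
= 31 * 2.0
= 62.0

62.0 per minute


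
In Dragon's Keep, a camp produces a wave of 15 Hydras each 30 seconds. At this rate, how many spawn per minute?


Spawns per minute = count * (60 / interval)
= 15 * (60 / 30)
= 15 * 2.0
= 30.0

30.0 per minute


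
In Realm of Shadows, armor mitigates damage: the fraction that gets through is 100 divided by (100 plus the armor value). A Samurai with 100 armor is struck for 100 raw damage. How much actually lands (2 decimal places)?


actual = 100 * 100 / (100 + 100)
= 100 * 100 / 200
= 10000 / 200
= 50.00

50.00 damage


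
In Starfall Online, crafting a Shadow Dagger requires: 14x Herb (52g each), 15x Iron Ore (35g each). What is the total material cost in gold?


Cost breakdown:
  Herb: 14 * 52 = 728
  Iron Ore: 15 * 35 = 525
Total = 728 + 525 = 1253

1253 gold


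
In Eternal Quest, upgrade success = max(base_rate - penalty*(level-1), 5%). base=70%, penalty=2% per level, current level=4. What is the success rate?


raw_rate = 70 - 2 * (4 - 1)
= 70 - 2 * 3
= 70 - 6
= 64
Apply floor: max(64, 5) = 64%

64%


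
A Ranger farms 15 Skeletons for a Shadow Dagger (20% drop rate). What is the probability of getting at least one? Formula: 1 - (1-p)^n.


P(at least one) = 1 - P(none) = 1 - (1-p)^n
p = 20/100 = 0.2
1 - p = 0.8
(1 - p)^15 = 0.8^15 = 0.035184
P(at least one) = 1 - 0.035184 = 0.9648

0.9648


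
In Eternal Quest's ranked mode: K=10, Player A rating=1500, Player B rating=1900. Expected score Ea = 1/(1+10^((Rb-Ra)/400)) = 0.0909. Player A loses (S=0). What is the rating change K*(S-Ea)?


Elo update: delta = K * (S - Ea), where S = 0 (loses)
S - Ea = 0 - 0.0909 = -0.0909
Rating change = 10 * -0.0909
= -0.91

-0.91 rating points


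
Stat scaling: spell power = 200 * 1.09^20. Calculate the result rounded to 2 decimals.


value = base * growth^level
= 200 * 1.09^20
= 200 * 5.604411
= 1120.88

1120.88 spell power


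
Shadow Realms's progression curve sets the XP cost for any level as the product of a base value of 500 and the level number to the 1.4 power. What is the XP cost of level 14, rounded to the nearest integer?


XP = 500 * level^1.4
Substitute level = 14:
XP = 500 * 14^1.4
= 500 * 40.2327
= 20116

20116 XP


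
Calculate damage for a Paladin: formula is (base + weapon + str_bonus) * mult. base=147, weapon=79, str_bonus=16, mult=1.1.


Sum base + weapon + str = 147 + 79 + 16 = 242
Multiply by 1.1:
242 * 1.1 = 266.2

266.2 damage


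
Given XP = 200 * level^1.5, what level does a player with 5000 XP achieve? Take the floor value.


XP = 200 * level^1.5, so level = (XP / 200)^(1/1.5)
= (5000 / 200)^(1/1.5)
= 25.0^0.6667
= 8.5499
Floor: level = 8

level 8


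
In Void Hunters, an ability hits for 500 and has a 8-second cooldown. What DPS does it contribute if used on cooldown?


DPS = damage / cooldown
= 500 / 8
= 62.50

62.50 DPS


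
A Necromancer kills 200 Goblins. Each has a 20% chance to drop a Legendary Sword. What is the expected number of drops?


Expected drops = kills * (drop_rate / 100)
= 200 * (20 / 100)
= 200 * 0.2
= 40.0

40.0 drops


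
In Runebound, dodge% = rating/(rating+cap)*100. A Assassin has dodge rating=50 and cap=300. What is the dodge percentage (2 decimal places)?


dodge% = 50 / (50 + 300) * 100
= 50 / 350 * 100
= 0.142857 * 100
= 14.29%

14.29%


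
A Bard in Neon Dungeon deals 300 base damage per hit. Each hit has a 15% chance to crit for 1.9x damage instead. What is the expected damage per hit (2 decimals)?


E[dmg] = base * (1 + crit_chance * (crit_mult - 1))
cc as decimal = 15/100 = 0.15
cm - 1 = 1.9 - 1 = 0.9
Bonus factor = 0.15 * 0.9 = 0.135
Total multiplier = 1 + 0.135 = 1.135
Expected damage = 300 * 1.135 = 340.50

340.50 damage


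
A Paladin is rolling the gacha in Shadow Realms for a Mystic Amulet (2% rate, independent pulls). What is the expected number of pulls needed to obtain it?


Expected pulls for a geometric distribution = 1/p = 100 / rate%
= 100 / 2
= 50.0

50.0 pulls


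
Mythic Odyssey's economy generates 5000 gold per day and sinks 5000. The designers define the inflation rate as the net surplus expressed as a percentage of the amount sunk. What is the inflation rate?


Net gold = 5000 - 5000 = 0
Inflation rate = net / sunk * 100 = 0 / 5000 * 100
= 0.0 * 100
= 0.00%

0.00%


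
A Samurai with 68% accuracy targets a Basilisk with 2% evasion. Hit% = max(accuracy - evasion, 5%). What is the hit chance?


accuracy - evasion = 68 - 2 = 66
Apply floor: max(66, 5) = 66
Hit chance = 66%

66%


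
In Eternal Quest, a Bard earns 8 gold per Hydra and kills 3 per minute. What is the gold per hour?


Gold per minute = 8 * 3 = 24
Gold per hour = 24 * 60 = 1440

1440 gold/hour


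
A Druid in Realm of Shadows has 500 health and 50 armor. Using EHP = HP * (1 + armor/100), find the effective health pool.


EHP = 500 * (1 + 50/100)
= 500 * (1 + 0.5)
= 500 * 1.5
= 750.0

750.0 EHP


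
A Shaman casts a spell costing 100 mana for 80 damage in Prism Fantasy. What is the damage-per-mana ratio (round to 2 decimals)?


Efficiency = damage / mana
= 80 / 100
= 0.80

0.80 dmg/mana


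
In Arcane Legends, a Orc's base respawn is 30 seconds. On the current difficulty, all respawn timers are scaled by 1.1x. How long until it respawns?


Respawn time = base * multiplier
= 30 * 1.1
= 33.0 seconds

33.0 seconds


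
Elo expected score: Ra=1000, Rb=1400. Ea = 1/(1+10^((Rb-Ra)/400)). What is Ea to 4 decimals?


Elo expected score: Ea = 1/(1 + 10^((Rb-Ra)/400))
Rb - Ra = 1400 - 1000 = 400
(Rb-Ra)/400 = 400/400 = 1.0
10^1.0 = 10.0
Ea = 1/(1 + 10.0) = 1/11.0 = 0.0909

0.0909


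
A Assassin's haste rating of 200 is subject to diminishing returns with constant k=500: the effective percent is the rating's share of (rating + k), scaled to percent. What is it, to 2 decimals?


effective% = rating / (rating + k) * 100
= 200 / (200 + 500) * 100
= 200 / 700 * 100
= 0.285714 * 100
= 28.57%

28.57%


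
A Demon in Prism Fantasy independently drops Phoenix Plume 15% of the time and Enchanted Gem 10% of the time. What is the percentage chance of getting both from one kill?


For independent events, P(both) = P(A) * P(B)
= 15% * 10%
= 150 / 100 %
= 1.5%

1.5%


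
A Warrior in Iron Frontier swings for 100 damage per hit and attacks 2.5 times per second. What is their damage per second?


DPS = damage * attack_speed
= 100 * 2.5
= 250.0

250.0 DPS


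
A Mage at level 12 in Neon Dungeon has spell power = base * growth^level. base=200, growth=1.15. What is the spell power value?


value = base * growth^level
= 200 * 1.15^12
= 200 * 5.35025
= 1070.05

1070.05 spell power


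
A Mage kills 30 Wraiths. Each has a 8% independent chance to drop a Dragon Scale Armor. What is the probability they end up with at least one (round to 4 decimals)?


P(at least one) = 1 - P(none) = 1 - (1-p)^n
p = 8/100 = 0.08
1 - p = 0.92
(1 - p)^30 = 0.92^30 = 0.081966
P(at least one) = 1 - 0.081966 = 0.9180

0.9180


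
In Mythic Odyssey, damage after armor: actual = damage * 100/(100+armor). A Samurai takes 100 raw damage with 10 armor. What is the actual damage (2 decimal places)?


actual = 100 * 100 / (100 + 10)
= 100 * 100 / 110
= 10000 / 110
= 90.91

90.91 damage


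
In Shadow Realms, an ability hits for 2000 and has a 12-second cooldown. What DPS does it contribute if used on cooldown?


DPS = damage / cooldown
= 2000 / 12
= 166.67

166.67 DPS


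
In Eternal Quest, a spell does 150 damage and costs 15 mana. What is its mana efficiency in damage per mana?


Efficiency = damage / mana
= 150 / 15
= 10.00

10.00 dmg/mana


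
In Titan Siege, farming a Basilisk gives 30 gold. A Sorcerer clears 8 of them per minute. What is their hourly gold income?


Gold per minute = 30 * 8 = 240
Gold per hour = 240 * 60 = 14400

14400 gold/hour


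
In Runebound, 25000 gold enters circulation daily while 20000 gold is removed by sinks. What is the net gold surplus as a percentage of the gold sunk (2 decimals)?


Net gold = 25000 - 20000 = 5000
Inflation rate = net / sunk * 100 = 5000 / 20000 * 100
= 0.25 * 100
= 25.00%

25.00%


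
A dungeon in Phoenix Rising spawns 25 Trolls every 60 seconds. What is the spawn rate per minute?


Spawns per minute = count * (60 / interval)
= 25 * (60 / 60)
= 25 * 1.0
= 25.0

25.0 per minute


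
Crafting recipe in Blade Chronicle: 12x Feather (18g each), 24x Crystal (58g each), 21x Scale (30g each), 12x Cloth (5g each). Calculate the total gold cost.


Cost breakdown:
  Feather: 12 * 18 = 216
  Crystal: 24 * 58 = 1392
  Scale: 21 * 30 = 630
  Cloth: 12 * 5 = 60
Total = 216 + 1392 + 630 + 60 = 2298

2298 gold


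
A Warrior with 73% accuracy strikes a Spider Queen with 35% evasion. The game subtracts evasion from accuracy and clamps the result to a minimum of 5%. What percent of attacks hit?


accuracy - evasion = 73 - 35 = 38
Apply floor: max(38, 5) = 38
Hit chance = 38%

38%


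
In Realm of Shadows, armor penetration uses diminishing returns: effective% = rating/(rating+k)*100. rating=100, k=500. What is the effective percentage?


effective% = rating / (rating + k) * 100
= 100 / (100 + 500) * 100
= 100 / 600 * 100
= 0.166667 * 100
= 16.67%

16.67%


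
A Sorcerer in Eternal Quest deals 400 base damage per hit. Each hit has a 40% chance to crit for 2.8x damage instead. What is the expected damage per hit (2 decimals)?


E[dmg] = base * (1 + crit_chance * (crit_mult - 1))
cc as decimal = 40/100 = 0.4
cm - 1 = 2.8 - 1 = 1.8
Bonus factor = 0.4 * 1.8 = 0.72
Total multiplier = 1 + 0.72 = 1.72
Expected damage = 400 * 1.72 = 688.00

688.00 damage


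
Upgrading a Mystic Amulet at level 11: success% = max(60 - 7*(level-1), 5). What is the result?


raw_rate = 60 - 7 * (11 - 1)
= 60 - 7 * 10
= 60 - 70
= -10
Apply floor: max(-10, 5) = 5%

5%


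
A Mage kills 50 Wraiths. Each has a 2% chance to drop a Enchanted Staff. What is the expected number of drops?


Expected drops = kills * (drop_rate / 100)
= 50 * (2 / 100)
= 50 * 0.02
= 1.0

1.0 drops


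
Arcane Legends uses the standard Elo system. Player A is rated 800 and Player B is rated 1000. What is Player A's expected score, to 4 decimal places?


Elo expected score: Ea = 1/(1 + 10^((Rb-Ra)/400))
Rb - Ra = 1000 - 800 = 200
(Rb-Ra)/400 = 200/400 = 0.5
10^0.5 = 3.162278
Ea = 1/(1 + 3.162278) = 1/4.162278 = 0.2403

0.2403


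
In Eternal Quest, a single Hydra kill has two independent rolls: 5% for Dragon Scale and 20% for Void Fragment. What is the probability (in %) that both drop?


For independent events, P(both) = P(A) * P(B)
= 5% * 20%
= 100 / 100 %
= 1.0%

1.0%


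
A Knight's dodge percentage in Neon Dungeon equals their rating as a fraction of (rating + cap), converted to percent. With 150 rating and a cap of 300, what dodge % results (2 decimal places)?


dodge% = 150 / (150 + 300) * 100
= 150 / 450 * 100
= 0.333333 * 100
= 33.33%

33.33%


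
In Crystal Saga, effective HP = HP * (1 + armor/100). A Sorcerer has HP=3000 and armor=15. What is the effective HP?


EHP = 3000 * (1 + 15/100)
= 3000 * (1 + 0.15)
= 3000 * 1.15
= 3450.0

3450.0 EHP


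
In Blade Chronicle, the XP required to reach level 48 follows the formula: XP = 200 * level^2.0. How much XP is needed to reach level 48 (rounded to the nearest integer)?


XP = 200 * level^2.0
Substitute level = 48:
XP = 200 * 48^2.0
= 200 * 2304.0
= 460800

460800 XP


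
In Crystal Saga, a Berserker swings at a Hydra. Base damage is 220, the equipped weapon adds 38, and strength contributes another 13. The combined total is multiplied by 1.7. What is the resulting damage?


Sum base + weapon + str = 220 + 38 + 13 = 271
Multiply by 1.7:
271 * 1.7 = 460.7

460.7 damage


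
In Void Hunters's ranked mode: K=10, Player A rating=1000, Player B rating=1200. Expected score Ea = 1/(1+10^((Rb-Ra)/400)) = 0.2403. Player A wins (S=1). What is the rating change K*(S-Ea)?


Elo update: delta = K * (S - Ea), where S = 1 (wins)
S - Ea = 1 - 0.2403 = 0.7597
Rating change = 10 * 0.7597
= 7.60

7.60 rating points


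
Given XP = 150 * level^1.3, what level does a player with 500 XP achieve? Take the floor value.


XP = 150 * level^1.3, so level = (XP / 150)^(1/1.3)
= (500 / 150)^(1/1.3)
= 3.3333^0.7692
= 2.5247
Floor: level = 2

level 2


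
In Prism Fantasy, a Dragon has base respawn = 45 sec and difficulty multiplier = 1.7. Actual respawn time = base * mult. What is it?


Respawn time = base * multiplier
= 45 * 1.7
= 76.5 seconds

76.5 seconds


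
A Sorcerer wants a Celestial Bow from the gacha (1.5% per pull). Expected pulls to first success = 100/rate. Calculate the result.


Expected pulls for a geometric distribution = 1/p = 100 / rate%
= 100 / 1.5
= 66.67

66.67 pulls


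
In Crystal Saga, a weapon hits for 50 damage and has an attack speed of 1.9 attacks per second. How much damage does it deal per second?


DPS = damage * attack_speed
= 50 * 1.9
= 95.0

95.0 DPS


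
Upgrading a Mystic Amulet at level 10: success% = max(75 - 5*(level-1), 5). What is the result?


raw_rate = 75 - 5 * (10 - 1)
= 75 - 5 * 9
= 75 - 45
= 30
Apply floor: max(30, 5) = 30%

30%


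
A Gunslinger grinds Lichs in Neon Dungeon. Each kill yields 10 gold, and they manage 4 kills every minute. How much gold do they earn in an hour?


Gold per minute = 10 * 4 = 40
Gold per hour = 40 * 60 = 2400

2400 gold/hour


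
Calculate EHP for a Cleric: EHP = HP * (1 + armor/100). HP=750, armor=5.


EHP = 750 * (1 + 5/100)
= 750 * (1 + 0.05)
= 750 * 1.05
= 787.5

787.5 EHP


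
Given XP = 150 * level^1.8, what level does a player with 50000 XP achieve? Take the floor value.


XP = 150 * level^1.8, so level = (XP / 150)^(1/1.8)
= (50000 / 150)^(1/1.8)
= 333.3333^0.5556
= 25.2115
Floor: level = 25

level 25


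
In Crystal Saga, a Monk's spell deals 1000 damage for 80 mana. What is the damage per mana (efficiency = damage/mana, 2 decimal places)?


Efficiency = damage / mana
= 1000 / 80
= 12.50

12.50 dmg/mana
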